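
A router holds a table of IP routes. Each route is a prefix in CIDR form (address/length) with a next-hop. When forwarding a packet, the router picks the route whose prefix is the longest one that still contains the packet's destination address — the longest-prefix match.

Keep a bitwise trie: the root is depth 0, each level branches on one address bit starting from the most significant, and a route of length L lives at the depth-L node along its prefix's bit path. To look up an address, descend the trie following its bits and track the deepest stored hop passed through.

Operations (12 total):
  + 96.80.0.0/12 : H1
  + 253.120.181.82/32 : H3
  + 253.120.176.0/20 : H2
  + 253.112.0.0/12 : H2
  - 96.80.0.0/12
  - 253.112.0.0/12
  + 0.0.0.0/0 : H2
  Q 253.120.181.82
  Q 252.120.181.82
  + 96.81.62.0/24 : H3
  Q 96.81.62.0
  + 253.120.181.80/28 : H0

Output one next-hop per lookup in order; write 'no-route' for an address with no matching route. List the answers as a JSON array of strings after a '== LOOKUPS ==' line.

Process each operation:
  + 96.80.0.0/12 (H1) depth=12
  + 253.120.181.82/32 (H3) depth=32
  + 253.120.176.0/20 (H2) depth=20
  + 253.112.0.0/12 (H2) depth=12
  - 96.80.0.0/12 clear@12
  - 253.112.0.0/12 clear@12
  + 0.0.0.0/0 (H2) depth=0
  ? 253.120.181.82  path d0:H2→d1:-→d2:-→d3:-→d4:-→d5:-→d6:-→d7:-→d8:-→d9:-→d10:-→d11:-→d12:-→d13:-→d14:-→d15:-→d16:-→d17:-→d18:-→d19:-→d20:H2→d21:-→d22:-→d23:-→d24:-→d25:-→d26:-→d27:-→d28:-→d29:-→d30:-→d31:-→d32:H3  best=H3
  ? 252.120.181.82  path d0:H2→d1:-→d2:-→d3:-→d4:-→d5:-→d6:-→d7:-  best=H2
  + 96.81.62.0/24 (H3) depth=24
  ? 96.81.62.0  path d0:H2→d1:-→d2:-→d3:-→d4:-→d5:-→d6:-→d7:-→d8:-→d9:-→d10:-→d11:-→d12:-→d13:-→d14:-→d15:-→d16:-→d17:-→d18:-→d19:-→d20:-→d21:-→d22:-→d23:-→d24:H3  best=H3
  + 253.120.181.80/28 (H0) depth=28

== LOOKUPS ==
["H3","H2","H3"]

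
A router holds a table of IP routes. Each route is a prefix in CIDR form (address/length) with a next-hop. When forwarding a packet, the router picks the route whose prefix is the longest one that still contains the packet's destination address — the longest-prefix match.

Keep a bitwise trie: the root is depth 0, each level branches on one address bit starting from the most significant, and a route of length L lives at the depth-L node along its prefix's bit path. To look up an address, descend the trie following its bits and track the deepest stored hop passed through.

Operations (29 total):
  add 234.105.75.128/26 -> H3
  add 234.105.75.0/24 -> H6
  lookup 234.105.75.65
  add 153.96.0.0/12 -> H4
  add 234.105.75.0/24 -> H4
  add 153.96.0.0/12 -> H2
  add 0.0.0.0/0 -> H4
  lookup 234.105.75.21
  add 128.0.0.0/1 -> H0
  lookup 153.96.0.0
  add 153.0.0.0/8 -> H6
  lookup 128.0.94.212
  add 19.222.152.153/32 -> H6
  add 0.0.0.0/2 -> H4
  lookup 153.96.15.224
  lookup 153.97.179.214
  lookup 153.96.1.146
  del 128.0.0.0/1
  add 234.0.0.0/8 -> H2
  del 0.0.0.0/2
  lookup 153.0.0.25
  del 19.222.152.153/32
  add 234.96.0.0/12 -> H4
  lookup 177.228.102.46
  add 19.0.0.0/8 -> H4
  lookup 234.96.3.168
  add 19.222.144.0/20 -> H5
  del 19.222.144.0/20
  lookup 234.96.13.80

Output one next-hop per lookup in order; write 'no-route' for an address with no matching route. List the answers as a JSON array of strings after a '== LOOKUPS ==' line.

Apply in order:
  + 234.105.75.128/26 (H3) depth=26
  + 234.105.75.0/24 (H6) depth=24
  ? 234.105.75.65  path d0:-→d1:-→d2:-→d3:-→d4:-→d5:-→d6:-→d7:-→d8:-→d9:-→d10:-→d11:-→d12:-→d13:-→d14:-→d15:-→d16:-→d17:-→d18:-→d19:-→d20:-→d21:-→d22:-→d23:-→d24:H6  best=H6
  + 153.96.0.0/12 (H4) depth=12
  + 234.105.75.0/24 (H4) depth=24
  + 153.96.0.0/12 (H2) depth=12
  + 0.0.0.0/0 (H4) depth=0
  ? 234.105.75.21  path d0:H4→d1:-→d2:-→d3:-→d4:-→d5:-→d6:-→d7:-→d8:-→d9:-→d10:-→d11:-→d12:-→d13:-→d14:-→d15:-→d16:-→d17:-→d18:-→d19:-→d20:-→d21:-→d22:-→d23:-→d24:H4  best=H4
  + 128.0.0.0/1 (H0) depth=1
  ? 153.96.0.0  path d0:H4→d1:H0→d2:-→d3:-→d4:-→d5:-→d6:-→d7:-→d8:-→d9:-→d10:-→d11:-→d12:H2  best=H2
  + 153.0.0.0/8 (H6) depth=8
  ? 128.0.94.212  path d0:H4→d1:H0→d2:-→d3:-  best=H0
  + 19.222.152.153/32 (H6) depth=32
  + 0.0.0.0/2 (H4) depth=2
  ? 153.96.15.224  path d0:H4→d1:H0→d2:-→d3:-→d4:-→d5:-→d6:-→d7:-→d8:H6→d9:-→d10:-→d11:-→d12:H2  best=H2
  ? 153.97.179.214  path d0:H4→d1:H0→d2:-→d3:-→d4:-→d5:-→d6:-→d7:-→d8:H6→d9:-→d10:-→d11:-→d12:H2  best=H2
  ? 153.96.1.146  path d0:H4→d1:H0→d2:-→d3:-→d4:-→d5:-→d6:-→d7:-→d8:H6→d9:-→d10:-→d11:-→d12:H2  best=H2
  - 128.0.0.0/1 clear@1
  + 234.0.0.0/8 (H2) depth=8
  - 0.0.0.0/2 clear@2
  ? 153.0.0.25  path d0:H4→d1:-→d2:-→d3:-→d4:-→d5:-→d6:-→d7:-→d8:H6→d9:-  best=H6
  - 19.222.152.153/32 clear@32
  + 234.96.0.0/12 (H4) depth=12
  ? 177.228.102.46  path d0:H4→d1:-→d2:-  best=H4
  + 19.0.0.0/8 (H4) depth=8
  ? 234.96.3.168  path d0:H4→d1:-→d2:-→d3:-→d4:-→d5:-→d6:-→d7:-→d8:H2→d9:-→d10:-→d11:-→d12:H4  best=H4
  + 19.222.144.0/20 (H5) depth=20
  - 19.222.144.0/20 clear@20
  ? 234.96.13.80  path d0:H4→d1:-→d2:-→d3:-→d4:-→d5:-→d6:-→d7:-→d8:H2→d9:-→d10:-→d11:-→d12:H4  best=H4

== LOOKUPS ==
["H6","H4","H2","H0","H2","H2","H2","H6","H4","H4","H4"]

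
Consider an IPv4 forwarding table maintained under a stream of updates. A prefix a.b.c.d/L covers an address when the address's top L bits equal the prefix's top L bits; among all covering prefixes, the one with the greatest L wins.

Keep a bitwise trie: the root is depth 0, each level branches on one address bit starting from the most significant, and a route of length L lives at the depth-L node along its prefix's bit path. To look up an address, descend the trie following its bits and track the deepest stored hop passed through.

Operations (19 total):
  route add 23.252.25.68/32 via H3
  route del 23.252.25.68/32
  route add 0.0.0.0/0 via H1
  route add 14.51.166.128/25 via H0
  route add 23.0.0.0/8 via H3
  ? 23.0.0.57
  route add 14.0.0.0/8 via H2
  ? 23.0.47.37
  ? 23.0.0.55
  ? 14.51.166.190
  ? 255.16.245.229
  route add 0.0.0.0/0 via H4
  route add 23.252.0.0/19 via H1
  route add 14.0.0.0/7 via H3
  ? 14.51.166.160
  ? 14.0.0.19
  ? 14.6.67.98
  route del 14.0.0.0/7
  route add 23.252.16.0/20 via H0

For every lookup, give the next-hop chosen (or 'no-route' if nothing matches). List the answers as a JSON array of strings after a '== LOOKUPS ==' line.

Trace:
  add 23.252.25.68/32 -> H3 at depth 32
  - 23.252.25.68/32 clear@32
  add 0.0.0.0/0 -> H1 at depth 0
  add 14.51.166.128/25 -> H0 at depth 25
  add 23.0.0.0/8 -> H3 at depth 8
  Q 23.0.0.57: descend 00010111 ; hops seen [H1,H3] ; pick H3
  add 14.0.0.0/8 -> H2 at depth 8
  Q 23.0.47.37: descend 00010111 ; hops seen [H1,H3] ; pick H3
  Q 23.0.0.55: descend 00010111 ; hops seen [H1,H3] ; pick H3
  Q 14.51.166.190: descend 0000111000110011101001101 ; hops seen [H1,H2,H0] ; pick H0
  Q 255.16.245.229: descend ε ; hops seen [H1] ; pick H1
  add 0.0.0.0/0 -> H4 at depth 0
  add 23.252.0.0/19 -> H1 at depth 19
  add 14.0.0.0/7 -> H3 at depth 7
  Q 14.51.166.160: descend 0000111000110011101001101 ; hops seen [H4,H3,H2,H0] ; pick H0
  Q 14.0.0.19: descend 0000111000 ; hops seen [H4,H3,H2] ; pick H2
  Q 14.6.67.98: descend 0000111000 ; hops seen [H4,H3,H2] ; pick H2
  - 14.0.0.0/7 clear@7
  add 23.252.16.0/20 -> H0 at depth 20

== LOOKUPS ==
["H3","H3","H3","H0","H1","H0","H2","H2"]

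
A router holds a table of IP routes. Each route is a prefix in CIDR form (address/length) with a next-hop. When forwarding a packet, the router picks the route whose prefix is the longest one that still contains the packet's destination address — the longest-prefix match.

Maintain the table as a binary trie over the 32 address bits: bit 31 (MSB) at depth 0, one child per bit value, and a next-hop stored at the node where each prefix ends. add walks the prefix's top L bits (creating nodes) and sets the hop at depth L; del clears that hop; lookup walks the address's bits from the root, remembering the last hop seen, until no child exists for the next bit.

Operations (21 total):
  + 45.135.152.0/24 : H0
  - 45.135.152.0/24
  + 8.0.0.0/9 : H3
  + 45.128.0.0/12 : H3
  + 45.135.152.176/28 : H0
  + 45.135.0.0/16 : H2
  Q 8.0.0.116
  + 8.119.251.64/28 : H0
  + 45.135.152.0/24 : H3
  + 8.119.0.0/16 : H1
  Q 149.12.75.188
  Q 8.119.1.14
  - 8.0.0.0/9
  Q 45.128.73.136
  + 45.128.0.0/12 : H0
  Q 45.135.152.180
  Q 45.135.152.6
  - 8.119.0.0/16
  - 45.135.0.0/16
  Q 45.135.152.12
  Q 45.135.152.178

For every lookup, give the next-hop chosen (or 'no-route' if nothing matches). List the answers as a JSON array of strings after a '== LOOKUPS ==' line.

Trace:
  + 45.135.152.0/24 (H0) depth=24
  del 45.135.152.0/24 (clear depth 24)
  + 8.0.0.0/9 (H3) depth=9
  + 45.128.0.0/12 (H3) depth=12
  + 45.135.152.176/28 (H0) depth=28
  + 45.135.0.0/16 (H2) depth=16
  ? 8.0.0.116  path d0:-→d1:-→d2:-→d3:-→d4:-→d5:-→d6:-→d7:-→d8:-→d9:H3  best=H3
  + 8.119.251.64/28 (H0) depth=28
  + 45.135.152.0/24 (H3) depth=24
  + 8.119.0.0/16 (H1) depth=16
  ? 149.12.75.188  path d0:-  best=no-route
  ? 8.119.1.14  path d0:-→d1:-→d2:-→d3:-→d4:-→d5:-→d6:-→d7:-→d8:-→d9:H3→d10:-→d11:-→d12:-→d13:-→d14:-→d15:-→d16:H1  best=H1
  del 8.0.0.0/9 (clear depth 9)
  ? 45.128.73.136  path d0:-→d1:-→d2:-→d3:-→d4:-→d5:-→d6:-→d7:-→d8:-→d9:-→d10:-→d11:-→d12:H3→d13:-  best=H3
  + 45.128.0.0/12 (H0) depth=12
  ? 45.135.152.180  path d0:-→d1:-→d2:-→d3:-→d4:-→d5:-→d6:-→d7:-→d8:-→d9:-→d10:-→d11:-→d12:H0→d13:-→d14:-→d15:-→d16:H2→d17:-→d18:-→d19:-→d20:-→d21:-→d22:-→d23:-→d24:H3→d25:-→d26:-→d27:-→d28:H0  best=H0
  ? 45.135.152.6  path d0:-→d1:-→d2:-→d3:-→d4:-→d5:-→d6:-→d7:-→d8:-→d9:-→d10:-→d11:-→d12:H0→d13:-→d14:-→d15:-→d16:H2→d17:-→d18:-→d19:-→d20:-→d21:-→d22:-→d23:-→d24:H3  best=H3
  del 8.119.0.0/16 (clear depth 16)
  del 45.135.0.0/16 (clear depth 16)
  ? 45.135.152.12  path d0:-→d1:-→d2:-→d3:-→d4:-→d5:-→d6:-→d7:-→d8:-→d9:-→d10:-→d11:-→d12:H0→d13:-→d14:-→d15:-→d16:-→d17:-→d18:-→d19:-→d20:-→d21:-→d22:-→d23:-→d24:H3  best=H3
  ? 45.135.152.178  path d0:-→d1:-→d2:-→d3:-→d4:-→d5:-→d6:-→d7:-→d8:-→d9:-→d10:-→d11:-→d12:H0→d13:-→d14:-→d15:-→d16:-→d17:-→d18:-→d19:-→d20:-→d21:-→d22:-→d23:-→d24:H3→d25:-→d26:-→d27:-→d28:H0  best=H0

== LOOKUPS ==
["H3","no-route","H1","H3","H0","H3","H3","H0"]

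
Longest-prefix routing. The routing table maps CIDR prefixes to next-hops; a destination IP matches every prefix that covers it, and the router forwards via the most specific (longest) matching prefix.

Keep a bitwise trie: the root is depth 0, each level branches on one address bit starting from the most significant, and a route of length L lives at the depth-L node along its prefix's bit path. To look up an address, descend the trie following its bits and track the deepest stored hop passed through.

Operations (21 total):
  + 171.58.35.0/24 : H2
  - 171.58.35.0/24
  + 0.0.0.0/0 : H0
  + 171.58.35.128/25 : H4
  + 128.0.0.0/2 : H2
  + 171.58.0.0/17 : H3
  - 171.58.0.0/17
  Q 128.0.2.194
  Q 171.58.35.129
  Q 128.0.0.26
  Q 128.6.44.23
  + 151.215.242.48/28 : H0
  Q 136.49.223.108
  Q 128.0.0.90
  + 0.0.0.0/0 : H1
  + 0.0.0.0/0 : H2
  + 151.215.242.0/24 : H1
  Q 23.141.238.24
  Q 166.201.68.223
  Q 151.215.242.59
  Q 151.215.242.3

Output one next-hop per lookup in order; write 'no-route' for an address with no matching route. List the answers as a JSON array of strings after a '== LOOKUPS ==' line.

Apply in order:
  + 171.58.35.0/24 (H2) depth=24
  del 171.58.35.0/24 (clear depth 24)
  + 0.0.0.0/0 (H0) depth=0
  + 171.58.35.128/25 (H4) depth=25
  + 128.0.0.0/2 (H2) depth=2
  + 171.58.0.0/17 (H3) depth=17
  del 171.58.0.0/17 (clear depth 17)
  Q 128.0.2.194: descend 10 ; hops seen [H0,H2] ; pick H2
  Q 171.58.35.129: descend 1010101100111010001000111 ; hops seen [H0,H2,H4] ; pick H4
  Q 128.0.0.26: descend 10 ; hops seen [H0,H2] ; pick H2
  Q 128.6.44.23: descend 10 ; hops seen [H0,H2] ; pick H2
  + 151.215.242.48/28 (H0) depth=28
  Q 136.49.223.108: descend 100 ; hops seen [H0,H2] ; pick H2
  Q 128.0.0.90: descend 100 ; hops seen [H0,H2] ; pick H2
  + 0.0.0.0/0 (H1) depth=0
  + 0.0.0.0/0 (H2) depth=0
  + 151.215.242.0/24 (H1) depth=24
  Q 23.141.238.24: descend ε ; hops seen [H2] ; pick H2
  Q 166.201.68.223: descend 1010 ; hops seen [H2,H2] ; pick H2
  Q 151.215.242.59: descend 1001011111010111111100100011 ; hops seen [H2,H2,H1,H0] ; pick H0
  Q 151.215.242.3: descend 10010111110101111111001000 ; hops seen [H2,H2,H1] ; pick H1

== LOOKUPS ==
["H2","H4","H2","H2","H2","H2","H2","H2","H0","H1"]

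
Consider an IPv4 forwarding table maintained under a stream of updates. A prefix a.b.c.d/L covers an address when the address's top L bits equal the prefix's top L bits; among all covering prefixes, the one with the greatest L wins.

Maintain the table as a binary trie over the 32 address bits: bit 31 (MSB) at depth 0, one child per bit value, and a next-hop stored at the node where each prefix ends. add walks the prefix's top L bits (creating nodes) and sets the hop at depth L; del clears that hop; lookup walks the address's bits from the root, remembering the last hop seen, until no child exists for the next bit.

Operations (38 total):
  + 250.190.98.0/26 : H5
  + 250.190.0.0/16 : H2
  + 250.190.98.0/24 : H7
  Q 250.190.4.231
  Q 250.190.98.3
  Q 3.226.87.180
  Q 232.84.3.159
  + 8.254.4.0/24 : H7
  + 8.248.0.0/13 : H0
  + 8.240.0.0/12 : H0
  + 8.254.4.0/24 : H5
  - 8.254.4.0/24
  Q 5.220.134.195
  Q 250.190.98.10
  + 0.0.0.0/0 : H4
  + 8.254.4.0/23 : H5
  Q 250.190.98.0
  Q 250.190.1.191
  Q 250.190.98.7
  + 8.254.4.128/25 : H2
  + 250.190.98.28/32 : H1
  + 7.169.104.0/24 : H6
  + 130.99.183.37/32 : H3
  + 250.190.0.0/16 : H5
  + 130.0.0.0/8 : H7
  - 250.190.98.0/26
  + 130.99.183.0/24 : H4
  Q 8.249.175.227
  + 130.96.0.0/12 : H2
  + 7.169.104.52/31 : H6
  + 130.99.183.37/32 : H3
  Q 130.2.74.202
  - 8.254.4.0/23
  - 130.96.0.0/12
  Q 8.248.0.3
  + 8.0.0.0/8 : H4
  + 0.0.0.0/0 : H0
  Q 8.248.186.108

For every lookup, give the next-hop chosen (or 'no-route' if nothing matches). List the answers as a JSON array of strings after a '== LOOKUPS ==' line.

Trace:
  add 250.190.98.0/26 -> H5 at depth 26
  add 250.190.0.0/16 -> H2 at depth 16
  add 250.190.98.0/24 -> H7 at depth 24
  lookup 250.190.4.231: bits 11111010101111100 walk d0:-→d1:-→d2:-→d3:-→d4:-→d5:-→d6:-→d7:-→d8:-→d9:-→d10:-→d11:-→d12:-→d13:-→d14:-→d15:-→d16:H2→d17:- -> H2
  lookup 250.190.98.3: bits 11111010101111100110001000 walk d0:-→d1:-→d2:-→d3:-→d4:-→d5:-→d6:-→d7:-→d8:-→d9:-→d10:-→d11:-→d12:-→d13:-→d14:-→d15:-→d16:H2→d17:-→d18:-→d19:-→d20:-→d21:-→d22:-→d23:-→d24:H7→d25:-→d26:H5 -> H5
  lookup 3.226.87.180: bits ε walk d0:- -> no-route
  lookup 232.84.3.159: bits 111 walk d0:-→d1:-→d2:-→d3:- -> no-route
  add 8.254.4.0/24 -> H7 at depth 24
  add 8.248.0.0/13 -> H0 at depth 13
  add 8.240.0.0/12 -> H0 at depth 12
  add 8.254.4.0/24 -> H5 at depth 24
  - 8.254.4.0/24 clear@24
  lookup 5.220.134.195: bits 0000 walk d0:-→d1:-→d2:-→d3:-→d4:- -> no-route
  lookup 250.190.98.10: bits 11111010101111100110001000 walk d0:-→d1:-→d2:-→d3:-→d4:-→d5:-→d6:-→d7:-→d8:-→d9:-→d10:-→d11:-→d12:-→d13:-→d14:-→d15:-→d16:H2→d17:-→d18:-→d19:-→d20:-→d21:-→d22:-→d23:-→d24:H7→d25:-→d26:H5 -> H5
  add 0.0.0.0/0 -> H4 at depth 0
  add 8.254.4.0/23 -> H5 at depth 23
  lookup 250.190.98.0: bits 11111010101111100110001000 walk d0:H4→d1:-→d2:-→d3:-→d4:-→d5:-→d6:-→d7:-→d8:-→d9:-→d10:-→d11:-→d12:-→d13:-→d14:-→d15:-→d16:H2→d17:-→d18:-→d19:-→d20:-→d21:-→d22:-→d23:-→d24:H7→d25:-→d26:H5 -> H5
  lookup 250.190.1.191: bits 11111010101111100 walk d0:H4→d1:-→d2:-→d3:-→d4:-→d5:-→d6:-→d7:-→d8:-→d9:-→d10:-→d11:-→d12:-→d13:-→d14:-→d15:-→d16:H2→d17:- -> H2
  lookup 250.190.98.7: bits 11111010101111100110001000 walk d0:H4→d1:-→d2:-→d3:-→d4:-→d5:-→d6:-→d7:-→d8:-→d9:-→d10:-→d11:-→d12:-→d13:-→d14:-→d15:-→d16:H2→d17:-→d18:-→d19:-→d20:-→d21:-→d22:-→d23:-→d24:H7→d25:-→d26:H5 -> H5
  add 8.254.4.128/25 -> H2 at depth 25
  add 250.190.98.28/32 -> H1 at depth 32
  add 7.169.104.0/24 -> H6 at depth 24
  add 130.99.183.37/32 -> H3 at depth 32
  add 250.190.0.0/16 -> H5 at depth 16
  add 130.0.0.0/8 -> H7 at depth 8
  - 250.190.98.0/26 clear@26
  add 130.99.183.0/24 -> H4 at depth 24
  lookup 8.249.175.227: bits 0000100011111 walk d0:H4→d1:-→d2:-→d3:-→d4:-→d5:-→d6:-→d7:-→d8:-→d9:-→d10:-→d11:-→d12:H0→d13:H0 -> H0
  add 130.96.0.0/12 -> H2 at depth 12
  add 7.169.104.52/31 -> H6 at depth 31
  add 130.99.183.37/32 -> H3 at depth 32
  lookup 130.2.74.202: bits 100000100 walk d0:H4→d1:-→d2:-→d3:-→d4:-→d5:-→d6:-→d7:-→d8:H7→d9:- -> H7
  - 8.254.4.0/23 clear@23
  - 130.96.0.0/12 clear@12
  lookup 8.248.0.3: bits 0000100011111 walk d0:H4→d1:-→d2:-→d3:-→d4:-→d5:-→d6:-→d7:-→d8:-→d9:-→d10:-→d11:-→d12:H0→d13:H0 -> H0
  add 8.0.0.0/8 -> H4 at depth 8
  add 0.0.0.0/0 -> H0 at depth 0
  lookup 8.248.186.108: bits 0000100011111 walk d0:H0→d1:-→d2:-→d3:-→d4:-→d5:-→d6:-→d7:-→d8:H4→d9:-→d10:-→d11:-→d12:H0→d13:H0 -> H0

== LOOKUPS ==
["H2","H5","no-route","no-route","no-route","H5","H5","H2","H5","H0","H7","H0","H0"]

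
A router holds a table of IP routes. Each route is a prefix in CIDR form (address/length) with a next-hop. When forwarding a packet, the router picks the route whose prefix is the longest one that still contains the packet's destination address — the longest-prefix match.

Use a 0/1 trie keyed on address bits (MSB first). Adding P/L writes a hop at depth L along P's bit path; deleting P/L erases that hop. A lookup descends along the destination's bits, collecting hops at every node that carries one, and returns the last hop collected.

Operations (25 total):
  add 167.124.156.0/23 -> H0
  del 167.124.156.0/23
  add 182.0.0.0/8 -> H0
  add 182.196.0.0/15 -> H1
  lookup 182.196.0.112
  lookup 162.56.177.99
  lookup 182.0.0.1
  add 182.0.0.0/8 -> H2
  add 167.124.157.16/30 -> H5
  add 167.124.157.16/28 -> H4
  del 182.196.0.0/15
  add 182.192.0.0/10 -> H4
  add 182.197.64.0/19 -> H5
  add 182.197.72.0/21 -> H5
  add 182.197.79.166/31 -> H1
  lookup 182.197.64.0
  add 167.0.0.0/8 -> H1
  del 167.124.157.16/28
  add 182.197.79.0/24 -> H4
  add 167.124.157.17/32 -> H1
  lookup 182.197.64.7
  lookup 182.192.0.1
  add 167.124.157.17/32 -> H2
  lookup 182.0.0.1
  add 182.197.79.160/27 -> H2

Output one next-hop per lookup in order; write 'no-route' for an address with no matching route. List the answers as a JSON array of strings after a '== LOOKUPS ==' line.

Process each operation:
  + 167.124.156.0/23 (H0) depth=23
  del 167.124.156.0/23 (clear depth 23)
  + 182.0.0.0/8 (H0) depth=8
  + 182.196.0.0/15 (H1) depth=15
  lookup 182.196.0.112: bits 101101101100010 walk d0:-→d1:-→d2:-→d3:-→d4:-→d5:-→d6:-→d7:-→d8:H0→d9:-→d10:-→d11:-→d12:-→d13:-→d14:-→d15:H1 -> H1
  lookup 162.56.177.99: bits 10100 walk d0:-→d1:-→d2:-→d3:-→d4:-→d5:- -> no-route
  lookup 182.0.0.1: bits 10110110 walk d0:-→d1:-→d2:-→d3:-→d4:-→d5:-→d6:-→d7:-→d8:H0 -> H0
  + 182.0.0.0/8 (H2) depth=8
  + 167.124.157.16/30 (H5) depth=30
  + 167.124.157.16/28 (H4) depth=28
  del 182.196.0.0/15 (clear depth 15)
  + 182.192.0.0/10 (H4) depth=10
  + 182.197.64.0/19 (H5) depth=19
  + 182.197.72.0/21 (H5) depth=21
  + 182.197.79.166/31 (H1) depth=31
  lookup 182.197.64.0: bits 10110110110001010100 walk d0:-→d1:-→d2:-→d3:-→d4:-→d5:-→d6:-→d7:-→d8:H2→d9:-→d10:H4→d11:-→d12:-→d13:-→d14:-→d15:-→d16:-→d17:-→d18:-→d19:H5→d20:- -> H5
  + 167.0.0.0/8 (H1) depth=8
  del 167.124.157.16/28 (clear depth 28)
  + 182.197.79.0/24 (H4) depth=24
  + 167.124.157.17/32 (H1) depth=32
  lookup 182.197.64.7: bits 10110110110001010100 walk d0:-→d1:-→d2:-→d3:-→d4:-→d5:-→d6:-→d7:-→d8:H2→d9:-→d10:H4→d11:-→d12:-→d13:-→d14:-→d15:-→d16:-→d17:-→d18:-→d19:H5→d20:- -> H5
  lookup 182.192.0.1: bits 1011011011000 walk d0:-→d1:-→d2:-→d3:-→d4:-→d5:-→d6:-→d7:-→d8:H2→d9:-→d10:H4→d11:-→d12:-→d13:- -> H4
  + 167.124.157.17/32 (H2) depth=32
  lookup 182.0.0.1: bits 10110110 walk d0:-→d1:-→d2:-→d3:-→d4:-→d5:-→d6:-→d7:-→d8:H2 -> H2
  + 182.197.79.160/27 (H2) depth=27

== LOOKUPS ==
["H1","no-route","H0","H5","H5","H4","H2"]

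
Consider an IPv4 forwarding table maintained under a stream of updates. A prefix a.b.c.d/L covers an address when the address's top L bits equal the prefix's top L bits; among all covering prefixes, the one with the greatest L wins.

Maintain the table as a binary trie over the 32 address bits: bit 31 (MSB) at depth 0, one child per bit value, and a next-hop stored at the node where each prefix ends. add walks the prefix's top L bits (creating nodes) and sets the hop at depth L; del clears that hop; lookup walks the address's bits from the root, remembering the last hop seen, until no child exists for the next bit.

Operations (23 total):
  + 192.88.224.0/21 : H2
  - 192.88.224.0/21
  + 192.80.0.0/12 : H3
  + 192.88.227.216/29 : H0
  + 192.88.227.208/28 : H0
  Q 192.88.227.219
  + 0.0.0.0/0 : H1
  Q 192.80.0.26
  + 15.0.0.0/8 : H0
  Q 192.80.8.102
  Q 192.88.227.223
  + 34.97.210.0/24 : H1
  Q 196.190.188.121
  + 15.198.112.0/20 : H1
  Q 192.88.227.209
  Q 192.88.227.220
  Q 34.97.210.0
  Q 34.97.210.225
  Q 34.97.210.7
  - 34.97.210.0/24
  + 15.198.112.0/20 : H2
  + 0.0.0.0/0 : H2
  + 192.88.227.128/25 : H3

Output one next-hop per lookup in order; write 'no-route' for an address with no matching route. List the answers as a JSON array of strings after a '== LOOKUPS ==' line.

Apply in order:
  add 192.88.224.0/21 -> H2 at depth 21
  - 192.88.224.0/21 clear@21
  add 192.80.0.0/12 -> H3 at depth 12
  add 192.88.227.216/29 -> H0 at depth 29
  add 192.88.227.208/28 -> H0 at depth 28
  ? 192.88.227.219  path d0:-→d1:-→d2:-→d3:-→d4:-→d5:-→d6:-→d7:-→d8:-→d9:-→d10:-→d11:-→d12:H3→d13:-→d14:-→d15:-→d16:-→d17:-→d18:-→d19:-→d20:-→d21:-→d22:-→d23:-→d24:-→d25:-→d26:-→d27:-→d28:H0→d29:H0  best=H0
  add 0.0.0.0/0 -> H1 at depth 0
  ? 192.80.0.26  path d0:H1→d1:-→d2:-→d3:-→d4:-→d5:-→d6:-→d7:-→d8:-→d9:-→d10:-→d11:-→d12:H3  best=H3
  add 15.0.0.0/8 -> H0 at depth 8
  ? 192.80.8.102  path d0:H1→d1:-→d2:-→d3:-→d4:-→d5:-→d6:-→d7:-→d8:-→d9:-→d10:-→d11:-→d12:H3  best=H3
  ? 192.88.227.223  path d0:H1→d1:-→d2:-→d3:-→d4:-→d5:-→d6:-→d7:-→d8:-→d9:-→d10:-→d11:-→d12:H3→d13:-→d14:-→d15:-→d16:-→d17:-→d18:-→d19:-→d20:-→d21:-→d22:-→d23:-→d24:-→d25:-→d26:-→d27:-→d28:H0→d29:H0  best=H0
  add 34.97.210.0/24 -> H1 at depth 24
  ? 196.190.188.121  path d0:H1→d1:-→d2:-→d3:-→d4:-→d5:-  best=H1
  add 15.198.112.0/20 -> H1 at depth 20
  ? 192.88.227.209  path d0:H1→d1:-→d2:-→d3:-→d4:-→d5:-→d6:-→d7:-→d8:-→d9:-→d10:-→d11:-→d12:H3→d13:-→d14:-→d15:-→d16:-→d17:-→d18:-→d19:-→d20:-→d21:-→d22:-→d23:-→d24:-→d25:-→d26:-→d27:-→d28:H0  best=H0
  ? 192.88.227.220  path d0:H1→d1:-→d2:-→d3:-→d4:-→d5:-→d6:-→d7:-→d8:-→d9:-→d10:-→d11:-→d12:H3→d13:-→d14:-→d15:-→d16:-→d17:-→d18:-→d19:-→d20:-→d21:-→d22:-→d23:-→d24:-→d25:-→d26:-→d27:-→d28:H0→d29:H0  best=H0
  ? 34.97.210.0  path d0:H1→d1:-→d2:-→d3:-→d4:-→d5:-→d6:-→d7:-→d8:-→d9:-→d10:-→d11:-→d12:-→d13:-→d14:-→d15:-→d16:-→d17:-→d18:-→d19:-→d20:-→d21:-→d22:-→d23:-→d24:H1  best=H1
  ? 34.97.210.225  path d0:H1→d1:-→d2:-→d3:-→d4:-→d5:-→d6:-→d7:-→d8:-→d9:-→d10:-→d11:-→d12:-→d13:-→d14:-→d15:-→d16:-→d17:-→d18:-→d19:-→d20:-→d21:-→d22:-→d23:-→d24:H1  best=H1
  ? 34.97.210.7  path d0:H1→d1:-→d2:-→d3:-→d4:-→d5:-→d6:-→d7:-→d8:-→d9:-→d10:-→d11:-→d12:-→d13:-→d14:-→d15:-→d16:-→d17:-→d18:-→d19:-→d20:-→d21:-→d22:-→d23:-→d24:H1  best=H1
  - 34.97.210.0/24 clear@24
  add 15.198.112.0/20 -> H2 at depth 20
  add 0.0.0.0/0 -> H2 at depth 0
  add 192.88.227.128/25 -> H3 at depth 25

== LOOKUPS ==
["H0","H3","H3","H0","H1","H0","H0","H1","H1","H1"]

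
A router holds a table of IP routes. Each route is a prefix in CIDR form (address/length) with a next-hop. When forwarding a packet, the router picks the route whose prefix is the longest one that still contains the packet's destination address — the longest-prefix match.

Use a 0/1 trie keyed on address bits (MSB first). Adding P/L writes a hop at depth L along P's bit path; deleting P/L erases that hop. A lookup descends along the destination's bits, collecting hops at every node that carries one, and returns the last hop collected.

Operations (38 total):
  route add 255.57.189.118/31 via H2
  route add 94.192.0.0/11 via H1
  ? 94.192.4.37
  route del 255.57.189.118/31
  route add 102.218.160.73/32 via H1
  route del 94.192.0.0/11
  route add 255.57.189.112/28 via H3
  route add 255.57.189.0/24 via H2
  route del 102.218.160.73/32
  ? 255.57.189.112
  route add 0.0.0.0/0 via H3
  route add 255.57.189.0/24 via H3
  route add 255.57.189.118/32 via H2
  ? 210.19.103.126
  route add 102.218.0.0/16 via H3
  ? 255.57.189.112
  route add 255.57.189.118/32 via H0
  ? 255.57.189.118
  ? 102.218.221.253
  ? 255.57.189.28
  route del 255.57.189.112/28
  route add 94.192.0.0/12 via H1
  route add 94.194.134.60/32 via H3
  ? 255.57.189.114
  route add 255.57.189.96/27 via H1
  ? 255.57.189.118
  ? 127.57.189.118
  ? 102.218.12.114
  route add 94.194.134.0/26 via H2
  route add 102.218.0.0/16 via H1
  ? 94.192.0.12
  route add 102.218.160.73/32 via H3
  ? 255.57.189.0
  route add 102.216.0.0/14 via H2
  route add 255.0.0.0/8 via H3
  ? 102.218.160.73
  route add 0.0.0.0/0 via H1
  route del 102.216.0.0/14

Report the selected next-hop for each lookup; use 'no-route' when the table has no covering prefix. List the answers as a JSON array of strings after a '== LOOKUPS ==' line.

Process each operation:
  add 255.57.189.118/31 -> H2 at depth 31
  add 94.192.0.0/11 -> H1 at depth 11
  ? 94.192.4.37  path d0:-→d1:-→d2:-→d3:-→d4:-→d5:-→d6:-→d7:-→d8:-→d9:-→d10:-→d11:H1  best=H1
  - 255.57.189.118/31 clear@31
  add 102.218.160.73/32 -> H1 at depth 32
  - 94.192.0.0/11 clear@11
  add 255.57.189.112/28 -> H3 at depth 28
  add 255.57.189.0/24 -> H2 at depth 24
  - 102.218.160.73/32 clear@32
  ? 255.57.189.112  path d0:-→d1:-→d2:-→d3:-→d4:-→d5:-→d6:-→d7:-→d8:-→d9:-→d10:-→d11:-→d12:-→d13:-→d14:-→d15:-→d16:-→d17:-→d18:-→d19:-→d20:-→d21:-→d22:-→d23:-→d24:H2→d25:-→d26:-→d27:-→d28:H3→d29:-  best=H3
  add 0.0.0.0/0 -> H3 at depth 0
  add 255.57.189.0/24 -> H3 at depth 24
  add 255.57.189.118/32 -> H2 at depth 32
  ? 210.19.103.126  path d0:H3→d1:-→d2:-  best=H3
  add 102.218.0.0/16 -> H3 at depth 16
  ? 255.57.189.112  path d0:H3→d1:-→d2:-→d3:-→d4:-→d5:-→d6:-→d7:-→d8:-→d9:-→d10:-→d11:-→d12:-→d13:-→d14:-→d15:-→d16:-→d17:-→d18:-→d19:-→d20:-→d21:-→d22:-→d23:-→d24:H3→d25:-→d26:-→d27:-→d28:H3→d29:-  best=H3
  add 255.57.189.118/32 -> H0 at depth 32
  ? 255.57.189.118  path d0:H3→d1:-→d2:-→d3:-→d4:-→d5:-→d6:-→d7:-→d8:-→d9:-→d10:-→d11:-→d12:-→d13:-→d14:-→d15:-→d16:-→d17:-→d18:-→d19:-→d20:-→d21:-→d22:-→d23:-→d24:H3→d25:-→d26:-→d27:-→d28:H3→d29:-→d30:-→d31:-→d32:H0  best=H0
  ? 102.218.221.253  path d0:H3→d1:-→d2:-→d3:-→d4:-→d5:-→d6:-→d7:-→d8:-→d9:-→d10:-→d11:-→d12:-→d13:-→d14:-→d15:-→d16:H3→d17:-  best=H3
  ? 255.57.189.28  path d0:H3→d1:-→d2:-→d3:-→d4:-→d5:-→d6:-→d7:-→d8:-→d9:-→d10:-→d11:-→d12:-→d13:-→d14:-→d15:-→d16:-→d17:-→d18:-→d19:-→d20:-→d21:-→d22:-→d23:-→d24:H3→d25:-  best=H3
  - 255.57.189.112/28 clear@28
  add 94.192.0.0/12 -> H1 at depth 12
  add 94.194.134.60/32 -> H3 at depth 32
  ? 255.57.189.114  path d0:H3→d1:-→d2:-→d3:-→d4:-→d5:-→d6:-→d7:-→d8:-→d9:-→d10:-→d11:-→d12:-→d13:-→d14:-→d15:-→d16:-→d17:-→d18:-→d19:-→d20:-→d21:-→d22:-→d23:-→d24:H3→d25:-→d26:-→d27:-→d28:-→d29:-  best=H3
  add 255.57.189.96/27 -> H1 at depth 27
  ? 255.57.189.118  path d0:H3→d1:-→d2:-→d3:-→d4:-→d5:-→d6:-→d7:-→d8:-→d9:-→d10:-→d11:-→d12:-→d13:-→d14:-→d15:-→d16:-→d17:-→d18:-→d19:-→d20:-→d21:-→d22:-→d23:-→d24:H3→d25:-→d26:-→d27:H1→d28:-→d29:-→d30:-→d31:-→d32:H0  best=H0
  ? 127.57.189.118  path d0:H3→d1:-→d2:-→d3:-  best=H3
  ? 102.218.12.114  path d0:H3→d1:-→d2:-→d3:-→d4:-→d5:-→d6:-→d7:-→d8:-→d9:-→d10:-→d11:-→d12:-→d13:-→d14:-→d15:-→d16:H3  best=H3
  add 94.194.134.0/26 -> H2 at depth 26
  add 102.218.0.0/16 -> H1 at depth 16
  ? 94.192.0.12  path d0:H3→d1:-→d2:-→d3:-→d4:-→d5:-→d6:-→d7:-→d8:-→d9:-→d10:-→d11:-→d12:H1→d13:-→d14:-  best=H1
  add 102.218.160.73/32 -> H3 at depth 32
  ? 255.57.189.0  path d0:H3→d1:-→d2:-→d3:-→d4:-→d5:-→d6:-→d7:-→d8:-→d9:-→d10:-→d11:-→d12:-→d13:-→d14:-→d15:-→d16:-→d17:-→d18:-→d19:-→d20:-→d21:-→d22:-→d23:-→d24:H3→d25:-  best=H3
  add 102.216.0.0/14 -> H2 at depth 14
  add 255.0.0.0/8 -> H3 at depth 8
  ? 102.218.160.73  path d0:H3→d1:-→d2:-→d3:-→d4:-→d5:-→d6:-→d7:-→d8:-→d9:-→d10:-→d11:-→d12:-→d13:-→d14:H2→d15:-→d16:H1→d17:-→d18:-→d19:-→d20:-→d21:-→d22:-→d23:-→d24:-→d25:-→d26:-→d27:-→d28:-→d29:-→d30:-→d31:-→d32:H3  best=H3
  add 0.0.0.0/0 -> H1 at depth 0
  - 102.216.0.0/14 clear@14

== LOOKUPS ==
["H1","H3","H3","H3","H0","H3","H3","H3","H0","H3","H3","H1","H3","H3"]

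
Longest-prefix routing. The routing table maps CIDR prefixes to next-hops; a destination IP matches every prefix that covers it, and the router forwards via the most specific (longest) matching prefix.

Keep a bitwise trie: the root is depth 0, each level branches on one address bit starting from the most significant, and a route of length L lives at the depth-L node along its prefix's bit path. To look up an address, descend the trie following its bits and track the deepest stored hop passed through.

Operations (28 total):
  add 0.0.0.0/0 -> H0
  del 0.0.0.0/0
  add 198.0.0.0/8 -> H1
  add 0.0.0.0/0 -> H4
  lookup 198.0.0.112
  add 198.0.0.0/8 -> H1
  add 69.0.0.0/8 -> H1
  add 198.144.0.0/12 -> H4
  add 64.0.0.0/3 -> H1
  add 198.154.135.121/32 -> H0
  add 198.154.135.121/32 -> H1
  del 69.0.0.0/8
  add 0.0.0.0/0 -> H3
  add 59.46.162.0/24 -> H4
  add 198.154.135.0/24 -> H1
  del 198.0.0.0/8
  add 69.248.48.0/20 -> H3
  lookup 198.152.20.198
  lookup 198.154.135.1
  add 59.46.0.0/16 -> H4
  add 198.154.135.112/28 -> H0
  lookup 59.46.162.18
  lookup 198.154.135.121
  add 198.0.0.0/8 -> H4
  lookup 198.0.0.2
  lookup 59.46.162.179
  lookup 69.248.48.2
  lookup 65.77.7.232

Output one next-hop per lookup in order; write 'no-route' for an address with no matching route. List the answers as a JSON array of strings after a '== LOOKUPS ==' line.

Apply in order:
  add 0.0.0.0/0 -> H0 at depth 0
  - 0.0.0.0/0 clear@0
  add 198.0.0.0/8 -> H1 at depth 8
  add 0.0.0.0/0 -> H4 at depth 0
  lookup 198.0.0.112: bits 11000110 walk d0:H4→d1:-→d2:-→d3:-→d4:-→d5:-→d6:-→d7:-→d8:H1 -> H1
  add 198.0.0.0/8 -> H1 at depth 8
  add 69.0.0.0/8 -> H1 at depth 8
  add 198.144.0.0/12 -> H4 at depth 12
  add 64.0.0.0/3 -> H1 at depth 3
  add 198.154.135.121/32 -> H0 at depth 32
  add 198.154.135.121/32 -> H1 at depth 32
  - 69.0.0.0/8 clear@8
  add 0.0.0.0/0 -> H3 at depth 0
  add 59.46.162.0/24 -> H4 at depth 24
  add 198.154.135.0/24 -> H1 at depth 24
  - 198.0.0.0/8 clear@8
  add 69.248.48.0/20 -> H3 at depth 20
  lookup 198.152.20.198: bits 11000110100110 walk d0:H3→d1:-→d2:-→d3:-→d4:-→d5:-→d6:-→d7:-→d8:-→d9:-→d10:-→d11:-→d12:H4→d13:-→d14:- -> H4
  lookup 198.154.135.1: bits 1100011010011010100001110 walk d0:H3→d1:-→d2:-→d3:-→d4:-→d5:-→d6:-→d7:-→d8:-→d9:-→d10:-→d11:-→d12:H4→d13:-→d14:-→d15:-→d16:-→d17:-→d18:-→d19:-→d20:-→d21:-→d22:-→d23:-→d24:H1→d25:- -> H1
  add 59.46.0.0/16 -> H4 at depth 16
  add 198.154.135.112/28 -> H0 at depth 28
  lookup 59.46.162.18: bits 001110110010111010100010 walk d0:H3→d1:-→d2:-→d3:-→d4:-→d5:-→d6:-→d7:-→d8:-→d9:-→d10:-→d11:-→d12:-→d13:-→d14:-→d15:-→d16:H4→d17:-→d18:-→d19:-→d20:-→d21:-→d22:-→d23:-→d24:H4 -> H4
  lookup 198.154.135.121: bits 11000110100110101000011101111001 walk d0:H3→d1:-→d2:-→d3:-→d4:-→d5:-→d6:-→d7:-→d8:-→d9:-→d10:-→d11:-→d12:H4→d13:-→d14:-→d15:-→d16:-→d17:-→d18:-→d19:-→d20:-→d21:-→d22:-→d23:-→d24:H1→d25:-→d26:-→d27:-→d28:H0→d29:-→d30:-→d31:-→d32:H1 -> H1
  add 198.0.0.0/8 -> H4 at depth 8
  lookup 198.0.0.2: bits 11000110 walk d0:H3→d1:-→d2:-→d3:-→d4:-→d5:-→d6:-→d7:-→d8:H4 -> H4
  lookup 59.46.162.179: bits 001110110010111010100010 walk d0:H3→d1:-→d2:-→d3:-→d4:-→d5:-→d6:-→d7:-→d8:-→d9:-→d10:-→d11:-→d12:-→d13:-→d14:-→d15:-→d16:H4→d17:-→d18:-→d19:-→d20:-→d21:-→d22:-→d23:-→d24:H4 -> H4
  lookup 69.248.48.2: bits 01000101111110000011 walk d0:H3→d1:-→d2:-→d3:H1→d4:-→d5:-→d6:-→d7:-→d8:-→d9:-→d10:-→d11:-→d12:-→d13:-→d14:-→d15:-→d16:-→d17:-→d18:-→d19:-→d20:H3 -> H3
  lookup 65.77.7.232: bits 01000 walk d0:H3→d1:-→d2:-→d3:H1→d4:-→d5:- -> H1

== LOOKUPS ==
["H1","H4","H1","H4","H1","H4","H4","H3","H1"]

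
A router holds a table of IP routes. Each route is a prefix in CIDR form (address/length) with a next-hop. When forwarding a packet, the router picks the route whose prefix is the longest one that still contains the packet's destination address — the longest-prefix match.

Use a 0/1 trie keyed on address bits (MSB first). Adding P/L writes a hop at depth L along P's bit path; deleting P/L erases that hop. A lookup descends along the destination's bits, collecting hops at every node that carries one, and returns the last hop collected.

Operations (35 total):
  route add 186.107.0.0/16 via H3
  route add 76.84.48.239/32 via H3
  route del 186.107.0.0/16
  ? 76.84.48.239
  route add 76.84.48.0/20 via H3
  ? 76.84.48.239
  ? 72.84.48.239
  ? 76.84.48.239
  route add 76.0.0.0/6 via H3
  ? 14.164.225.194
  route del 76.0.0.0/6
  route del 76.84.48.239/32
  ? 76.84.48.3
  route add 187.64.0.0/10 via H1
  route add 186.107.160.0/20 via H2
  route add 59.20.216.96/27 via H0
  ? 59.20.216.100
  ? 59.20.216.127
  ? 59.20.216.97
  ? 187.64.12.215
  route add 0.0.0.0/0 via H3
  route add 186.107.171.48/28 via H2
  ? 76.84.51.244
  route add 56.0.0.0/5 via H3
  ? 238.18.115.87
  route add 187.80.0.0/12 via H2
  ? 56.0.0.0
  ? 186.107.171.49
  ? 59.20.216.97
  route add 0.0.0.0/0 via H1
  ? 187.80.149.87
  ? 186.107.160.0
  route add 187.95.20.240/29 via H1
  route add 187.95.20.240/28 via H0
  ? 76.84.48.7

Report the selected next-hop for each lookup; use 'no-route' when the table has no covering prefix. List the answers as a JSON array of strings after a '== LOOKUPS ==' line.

Trace:
  + 186.107.0.0/16 (H3) depth=16
  + 76.84.48.239/32 (H3) depth=32
  - 186.107.0.0/16 clear@16
  lookup 76.84.48.239: bits 01001100010101000011000011101111 walk d0:-→d1:-→d2:-→d3:-→d4:-→d5:-→d6:-→d7:-→d8:-→d9:-→d10:-→d11:-→d12:-→d13:-→d14:-→d15:-→d16:-→d17:-→d18:-→d19:-→d20:-→d21:-→d22:-→d23:-→d24:-→d25:-→d26:-→d27:-→d28:-→d29:-→d30:-→d31:-→d32:H3 -> H3
  + 76.84.48.0/20 (H3) depth=20
  lookup 76.84.48.239: bits 01001100010101000011000011101111 walk d0:-→d1:-→d2:-→d3:-→d4:-→d5:-→d6:-→d7:-→d8:-→d9:-→d10:-→d11:-→d12:-→d13:-→d14:-→d15:-→d16:-→d17:-→d18:-→d19:-→d20:H3→d21:-→d22:-→d23:-→d24:-→d25:-→d26:-→d27:-→d28:-→d29:-→d30:-→d31:-→d32:H3 -> H3
  lookup 72.84.48.239: bits 01001 walk d0:-→d1:-→d2:-→d3:-→d4:-→d5:- -> no-route
  lookup 76.84.48.239: bits 01001100010101000011000011101111 walk d0:-→d1:-→d2:-→d3:-→d4:-→d5:-→d6:-→d7:-→d8:-→d9:-→d10:-→d11:-→d12:-→d13:-→d14:-→d15:-→d16:-→d17:-→d18:-→d19:-→d20:H3→d21:-→d22:-→d23:-→d24:-→d25:-→d26:-→d27:-→d28:-→d29:-→d30:-→d31:-→d32:H3 -> H3
  + 76.0.0.0/6 (H3) depth=6
  lookup 14.164.225.194: bits 0 walk d0:-→d1:- -> no-route
  - 76.0.0.0/6 clear@6
  - 76.84.48.239/32 clear@32
  lookup 76.84.48.3: bits 010011000101010000110000 walk d0:-→d1:-→d2:-→d3:-→d4:-→d5:-→d6:-→d7:-→d8:-→d9:-→d10:-→d11:-→d12:-→d13:-→d14:-→d15:-→d16:-→d17:-→d18:-→d19:-→d20:H3→d21:-→d22:-→d23:-→d24:- -> H3
  + 187.64.0.0/10 (H1) depth=10
  + 186.107.160.0/20 (H2) depth=20
  + 59.20.216.96/27 (H0) depth=27
  lookup 59.20.216.100: bits 001110110001010011011000011 walk d0:-→d1:-→d2:-→d3:-→d4:-→d5:-→d6:-→d7:-→d8:-→d9:-→d10:-→d11:-→d12:-→d13:-→d14:-→d15:-→d16:-→d17:-→d18:-→d19:-→d20:-→d21:-→d22:-→d23:-→d24:-→d25:-→d26:-→d27:H0 -> H0
  lookup 59.20.216.127: bits 001110110001010011011000011 walk d0:-→d1:-→d2:-→d3:-→d4:-→d5:-→d6:-→d7:-→d8:-→d9:-→d10:-→d11:-→d12:-→d13:-→d14:-→d15:-→d16:-→d17:-→d18:-→d19:-→d20:-→d21:-→d22:-→d23:-→d24:-→d25:-→d26:-→d27:H0 -> H0
  lookup 59.20.216.97: bits 001110110001010011011000011 walk d0:-→d1:-→d2:-→d3:-→d4:-→d5:-→d6:-→d7:-→d8:-→d9:-→d10:-→d11:-→d12:-→d13:-→d14:-→d15:-→d16:-→d17:-→d18:-→d19:-→d20:-→d21:-→d22:-→d23:-→d24:-→d25:-→d26:-→d27:H0 -> H0
  lookup 187.64.12.215: bits 1011101101 walk d0:-→d1:-→d2:-→d3:-→d4:-→d5:-→d6:-→d7:-→d8:-→d9:-→d10:H1 -> H1
  + 0.0.0.0/0 (H3) depth=0
  + 186.107.171.48/28 (H2) depth=28
  lookup 76.84.51.244: bits 0100110001010100001100 walk d0:H3→d1:-→d2:-→d3:-→d4:-→d5:-→d6:-→d7:-→d8:-→d9:-→d10:-→d11:-→d12:-→d13:-→d14:-→d15:-→d16:-→d17:-→d18:-→d19:-→d20:H3→d21:-→d22:- -> H3
  + 56.0.0.0/5 (H3) depth=5
  lookup 238.18.115.87: bits 1 walk d0:H3→d1:- -> H3
  + 187.80.0.0/12 (H2) depth=12
  lookup 56.0.0.0: bits 001110 walk d0:H3→d1:-→d2:-→d3:-→d4:-→d5:H3→d6:- -> H3
  lookup 186.107.171.49: bits 1011101001101011101010110011 walk d0:H3→d1:-→d2:-→d3:-→d4:-→d5:-→d6:-→d7:-→d8:-→d9:-→d10:-→d11:-→d12:-→d13:-→d14:-→d15:-→d16:-→d17:-→d18:-→d19:-→d20:H2→d21:-→d22:-→d23:-→d24:-→d25:-→d26:-→d27:-→d28:H2 -> H2
  lookup 59.20.216.97: bits 001110110001010011011000011 walk d0:H3→d1:-→d2:-→d3:-→d4:-→d5:H3→d6:-→d7:-→d8:-→d9:-→d10:-→d11:-→d12:-→d13:-→d14:-→d15:-→d16:-→d17:-→d18:-→d19:-→d20:-→d21:-→d22:-→d23:-→d24:-→d25:-→d26:-→d27:H0 -> H0
  + 0.0.0.0/0 (H1) depth=0
  lookup 187.80.149.87: bits 101110110101 walk d0:H1→d1:-→d2:-→d3:-→d4:-→d5:-→d6:-→d7:-→d8:-→d9:-→d10:H1→d11:-→d12:H2 -> H2
  lookup 186.107.160.0: bits 10111010011010111010 walk d0:H1→d1:-→d2:-→d3:-→d4:-→d5:-→d6:-→d7:-→d8:-→d9:-→d10:-→d11:-→d12:-→d13:-→d14:-→d15:-→d16:-→d17:-→d18:-→d19:-→d20:H2 -> H2
  + 187.95.20.240/29 (H1) depth=29
  + 187.95.20.240/28 (H0) depth=28
  lookup 76.84.48.7: bits 010011000101010000110000 walk d0:H1→d1:-→d2:-→d3:-→d4:-→d5:-→d6:-→d7:-→d8:-→d9:-→d10:-→d11:-→d12:-→d13:-→d14:-→d15:-→d16:-→d17:-→d18:-→d19:-→d20:H3→d21:-→d22:-→d23:-→d24:- -> H3

== LOOKUPS ==
["H3","H3","no-route","H3","no-route","H3","H0","H0","H0","H1","H3","H3","H3","H2","H0","H2","H2","H3"]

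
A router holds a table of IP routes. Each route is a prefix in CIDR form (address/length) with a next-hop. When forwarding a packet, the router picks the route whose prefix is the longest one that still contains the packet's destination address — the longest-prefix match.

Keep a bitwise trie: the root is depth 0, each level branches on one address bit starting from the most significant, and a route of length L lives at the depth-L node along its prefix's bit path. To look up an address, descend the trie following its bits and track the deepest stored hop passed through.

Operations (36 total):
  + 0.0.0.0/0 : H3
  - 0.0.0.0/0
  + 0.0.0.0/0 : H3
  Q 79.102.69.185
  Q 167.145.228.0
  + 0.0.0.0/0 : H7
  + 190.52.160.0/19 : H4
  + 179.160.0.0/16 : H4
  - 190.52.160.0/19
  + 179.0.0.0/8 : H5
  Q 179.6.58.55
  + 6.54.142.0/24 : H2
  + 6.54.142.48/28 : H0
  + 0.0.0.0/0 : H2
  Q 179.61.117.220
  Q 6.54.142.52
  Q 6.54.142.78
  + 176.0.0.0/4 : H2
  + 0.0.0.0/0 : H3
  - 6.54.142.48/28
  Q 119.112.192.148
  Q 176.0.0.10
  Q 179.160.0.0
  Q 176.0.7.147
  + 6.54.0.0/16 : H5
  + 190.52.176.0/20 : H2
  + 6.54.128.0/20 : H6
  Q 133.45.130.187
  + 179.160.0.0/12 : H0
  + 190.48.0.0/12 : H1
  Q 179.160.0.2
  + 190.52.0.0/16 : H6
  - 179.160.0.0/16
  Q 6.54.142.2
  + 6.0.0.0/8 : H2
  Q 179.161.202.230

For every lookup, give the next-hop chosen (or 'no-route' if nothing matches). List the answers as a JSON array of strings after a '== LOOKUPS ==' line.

Process each operation:
  + 0.0.0.0/0 (H3) depth=0
  - 0.0.0.0/0 clear@0
  + 0.0.0.0/0 (H3) depth=0
  lookup 79.102.69.185: bits ε walk d0:H3 -> H3
  lookup 167.145.228.0: bits ε walk d0:H3 -> H3
  + 0.0.0.0/0 (H7) depth=0
  + 190.52.160.0/19 (H4) depth=19
  + 179.160.0.0/16 (H4) depth=16
  - 190.52.160.0/19 clear@19
  + 179.0.0.0/8 (H5) depth=8
  lookup 179.6.58.55: bits 10110011 walk d0:H7→d1:-→d2:-→d3:-→d4:-→d5:-→d6:-→d7:-→d8:H5 -> H5
  + 6.54.142.0/24 (H2) depth=24
  + 6.54.142.48/28 (H0) depth=28
  + 0.0.0.0/0 (H2) depth=0
  lookup 179.61.117.220: bits 10110011 walk d0:H2→d1:-→d2:-→d3:-→d4:-→d5:-→d6:-→d7:-→d8:H5 -> H5
  lookup 6.54.142.52: bits 0000011000110110100011100011 walk d0:H2→d1:-→d2:-→d3:-→d4:-→d5:-→d6:-→d7:-→d8:-→d9:-→d10:-→d11:-→d12:-→d13:-→d14:-→d15:-→d16:-→d17:-→d18:-→d19:-→d20:-→d21:-→d22:-→d23:-→d24:H2→d25:-→d26:-→d27:-→d28:H0 -> H0
  lookup 6.54.142.78: bits 0000011000110110100011100 walk d0:H2→d1:-→d2:-→d3:-→d4:-→d5:-→d6:-→d7:-→d8:-→d9:-→d10:-→d11:-→d12:-→d13:-→d14:-→d15:-→d16:-→d17:-→d18:-→d19:-→d20:-→d21:-→d22:-→d23:-→d24:H2→d25:- -> H2
  + 176.0.0.0/4 (H2) depth=4
  + 0.0.0.0/0 (H3) depth=0
  - 6.54.142.48/28 clear@28
  lookup 119.112.192.148: bits 0 walk d0:H3→d1:- -> H3
  lookup 176.0.0.10: bits 101100 walk d0:H3→d1:-→d2:-→d3:-→d4:H2→d5:-→d6:- -> H2
  lookup 179.160.0.0: bits 1011001110100000 walk d0:H3→d1:-→d2:-→d3:-→d4:H2→d5:-→d6:-→d7:-→d8:H5→d9:-→d10:-→d11:-→d12:-→d13:-→d14:-→d15:-→d16:H4 -> H4
  lookup 176.0.7.147: bits 101100 walk d0:H3→d1:-→d2:-→d3:-→d4:H2→d5:-→d6:- -> H2
  + 6.54.0.0/16 (H5) depth=16
  + 190.52.176.0/20 (H2) depth=20
  + 6.54.128.0/20 (H6) depth=20
  lookup 133.45.130.187: bits 10 walk d0:H3→d1:-→d2:- -> H3
  + 179.160.0.0/12 (H0) depth=12
  + 190.48.0.0/12 (H1) depth=12
  lookup 179.160.0.2: bits 1011001110100000 walk d0:H3→d1:-→d2:-→d3:-→d4:H2→d5:-→d6:-→d7:-→d8:H5→d9:-→d10:-→d11:-→d12:H0→d13:-→d14:-→d15:-→d16:H4 -> H4
  + 190.52.0.0/16 (H6) depth=16
  - 179.160.0.0/16 clear@16
  lookup 6.54.142.2: bits 00000110001101101000111000 walk d0:H3→d1:-→d2:-→d3:-→d4:-→d5:-→d6:-→d7:-→d8:-→d9:-→d10:-→d11:-→d12:-→d13:-→d14:-→d15:-→d16:H5→d17:-→d18:-→d19:-→d20:H6→d21:-→d22:-→d23:-→d24:H2→d25:-→d26:- -> H2
  + 6.0.0.0/8 (H2) depth=8
  lookup 179.161.202.230: bits 101100111010000 walk d0:H3→d1:-→d2:-→d3:-→d4:H2→d5:-→d6:-→d7:-→d8:H5→d9:-→d10:-→d11:-→d12:H0→d13:-→d14:-→d15:- -> H0

== LOOKUPS ==
["H3","H3","H5","H5","H0","H2","H3","H2","H4","H2","H3","H4","H2","H0"]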